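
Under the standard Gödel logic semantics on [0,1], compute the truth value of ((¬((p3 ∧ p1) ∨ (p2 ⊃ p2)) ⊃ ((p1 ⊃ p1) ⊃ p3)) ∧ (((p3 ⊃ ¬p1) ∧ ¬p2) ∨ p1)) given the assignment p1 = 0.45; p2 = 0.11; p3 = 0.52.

(p3 ∧ p1) = min(0.52, 0.45) = 0.45
(p2 ⊃ p2): 0.11 ≤ 0.11, so result = 1
((p3 ∧ p1) ∨ (p2 ⊃ p2)) = max(0.45, 1) = 1
¬((p3 ∧ p1) ∨ (p2 ⊃ p2)): Gödel ¬ of 1 = 0 (operand ≠ 0)
(p1 ⊃ p1): 0.45 ≤ 0.45, so result = 1
((p1 ⊃ p1) ⊃ p3): 1 > 0.52, so result = 0.52
(¬((p3 ∧ p1) ∨ (p2 ⊃ p2)) ⊃ ((p1 ⊃ p1) ⊃ p3)): 0 ≤ 0.52, so result = 1
¬p1: Gödel ¬ of 0.45 = 0 (operand ≠ 0)
(p3 ⊃ ¬p1): 0.52 > 0, so result = 0
¬p2: Gödel ¬ of 0.11 = 0 (operand ≠ 0)
((p3 ⊃ ¬p1) ∧ ¬p2) = min(0, 0) = 0
(((p3 ⊃ ¬p1) ∧ ¬p2) ∨ p1) = max(0, 0.45) = 0.45
((¬((p3 ∧ p1) ∨ (p2 ⊃ p2)) ⊃ ((p1 ⊃ p1) ⊃ p3)) ∧ (((p3 ⊃ ¬p1) ∧ ¬p2) ∨ p1)) = min(1, 0.45) = 0.45

0.45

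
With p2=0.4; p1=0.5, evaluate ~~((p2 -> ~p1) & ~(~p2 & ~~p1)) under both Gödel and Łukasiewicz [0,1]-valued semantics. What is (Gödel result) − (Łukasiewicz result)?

Gödel evaluation:
  ~p1: Gödel ¬ of 0.5 = 0 (operand ≠ 0)
  (p2 -> ~p1): 0.4 > 0, so result = 0
  ~p2: Gödel ¬ of 0.4 = 0 (operand ≠ 0)
  ~p1: Gödel ¬ of 0.5 = 0 (operand ≠ 0)
  ~~p1: Gödel ¬ of 0 = 1 (operand is 0)
  (~p2 & ~~p1) = min(0, 1) = 0
  ~(~p2 & ~~p1): Gödel ¬ of 0 = 1 (operand is 0)
  ((p2 -> ~p1) & ~(~p2 & ~~p1)) = min(0, 1) = 0
  ~((p2 -> ~p1) & ~(~p2 & ~~p1)): Gödel ¬ of 0 = 1 (operand is 0)
  ~~((p2 -> ~p1) & ~(~p2 & ~~p1)): Gödel ¬ of 1 = 0 (operand ≠ 0)
  Gödel value = 0
Łukasiewicz evaluation:
  ~p1: Łukasiewicz ¬ gives 1 − 0.5 = 0.5
  (p2 -> ~p1): min(1, 1 − 0.4 + 0.5) = 1
  ~p2: Łukasiewicz ¬ gives 1 − 0.4 = 0.6
  ~p1: Łukasiewicz ¬ gives 1 − 0.5 = 0.5
  ~~p1: Łukasiewicz ¬ gives 1 − 0.5 = 0.5
  (~p2 & ~~p1) = min(0.6, 0.5) = 0.5
  ~(~p2 & ~~p1): Łukasiewicz ¬ gives 1 − 0.5 = 0.5
  ((p2 -> ~p1) & ~(~p2 & ~~p1)) = min(1, 0.5) = 0.5
  ~((p2 -> ~p1) & ~(~p2 & ~~p1)): Łukasiewicz ¬ gives 1 − 0.5 = 0.5
  ~~((p2 -> ~p1) & ~(~p2 & ~~p1)): Łukasiewicz ¬ gives 1 − 0.5 = 0.5
  Łukasiewicz value = 0.5
Difference: 0 − 0.5 = -0.50

-0.50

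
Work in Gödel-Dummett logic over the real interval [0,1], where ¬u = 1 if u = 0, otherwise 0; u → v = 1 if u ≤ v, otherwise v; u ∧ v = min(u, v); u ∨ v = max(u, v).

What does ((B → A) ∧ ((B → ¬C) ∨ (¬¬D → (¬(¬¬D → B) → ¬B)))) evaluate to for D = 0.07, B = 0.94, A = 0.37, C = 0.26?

(B → A): 0.94 > 0.37, so result = 0.37
¬C: Gödel ¬ of 0.26 = 0 (operand ≠ 0)
(B → ¬C): 0.94 > 0, so result = 0
¬D: Gödel ¬ of 0.07 = 0 (operand ≠ 0)
¬¬D: Gödel ¬ of 0 = 1 (operand is 0)
¬D: Gödel ¬ of 0.07 = 0 (operand ≠ 0)
¬¬D: Gödel ¬ of 0 = 1 (operand is 0)
(¬¬D → B): 1 > 0.94, so result = 0.94
¬(¬¬D → B): Gödel ¬ of 0.94 = 0 (operand ≠ 0)
¬B: Gödel ¬ of 0.94 = 0 (operand ≠ 0)
(¬(¬¬D → B) → ¬B): 0 ≤ 0, so result = 1
(¬¬D → (¬(¬¬D → B) → ¬B)): 1 ≤ 1, so result = 1
((B → ¬C) ∨ (¬¬D → (¬(¬¬D → B) → ¬B))) = max(0, 1) = 1
((B → A) ∧ ((B → ¬C) ∨ (¬¬D → (¬(¬¬D → B) → ¬B)))) = min(0.37, 1) = 0.37

0.37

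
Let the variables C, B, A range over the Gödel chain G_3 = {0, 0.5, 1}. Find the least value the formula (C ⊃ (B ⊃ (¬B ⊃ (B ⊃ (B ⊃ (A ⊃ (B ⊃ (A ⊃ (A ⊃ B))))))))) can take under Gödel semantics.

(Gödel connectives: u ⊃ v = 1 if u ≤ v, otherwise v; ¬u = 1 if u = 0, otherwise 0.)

1.00

Every assignment gives 1. For instance at C = 0, B = 0, A = 0:
  ¬B: Gödel ¬ of 0 = 1 (operand is 0)
  (A ⊃ B): 0 ≤ 0, so result = 1
  (A ⊃ (A ⊃ B)): 0 ≤ 1, so result = 1
  (B ⊃ (A ⊃ (A ⊃ B))): 0 ≤ 1, so result = 1
  (A ⊃ (B ⊃ (A ⊃ (A ⊃ B)))): 0 ≤ 1, so result = 1
  (B ⊃ (A ⊃ (B ⊃ (A ⊃ (A ⊃ B))))): 0 ≤ 1, so result = 1
  (B ⊃ (B ⊃ (A ⊃ (B ⊃ (A ⊃ (A ⊃ B)))))): 0 ≤ 1, so result = 1
  (¬B ⊃ (B ⊃ (B ⊃ (A ⊃ (B ⊃ (A ⊃ (A ⊃ B))))))): 1 ≤ 1, so result = 1
  (B ⊃ (¬B ⊃ (B ⊃ (B ⊃ (A ⊃ (B ⊃ (A ⊃ (A ⊃ B)))))))): 0 ≤ 1, so result = 1
  (C ⊃ (B ⊃ (¬B ⊃ (B ⊃ (B ⊃ (A ⊃ (B ⊃ (A ⊃ (A ⊃ B))))))))): 0 ≤ 1, so result = 1
All 27 assignments give value 1 — the formula is a G_3-tautology.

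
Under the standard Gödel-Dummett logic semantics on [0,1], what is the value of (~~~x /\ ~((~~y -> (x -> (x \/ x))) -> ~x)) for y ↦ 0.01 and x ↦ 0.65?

0.00

~x: Gödel ¬ of 0.65 = 0 (operand ≠ 0)
~~x: Gödel ¬ of 0 = 1 (operand is 0)
~~~x: Gödel ¬ of 1 = 0 (operand ≠ 0)
~y: Gödel ¬ of 0.01 = 0 (operand ≠ 0)
~~y: Gödel ¬ of 0 = 1 (operand is 0)
(x \/ x) = max(0.65, 0.65) = 0.65
(x -> (x \/ x)): 0.65 ≤ 0.65, so result = 1
(~~y -> (x -> (x \/ x))): 1 ≤ 1, so result = 1
~x: Gödel ¬ of 0.65 = 0 (operand ≠ 0)
((~~y -> (x -> (x \/ x))) -> ~x): 1 > 0, so result = 0
~((~~y -> (x -> (x \/ x))) -> ~x): Gödel ¬ of 0 = 1 (operand is 0)
(~~~x /\ ~((~~y -> (x -> (x \/ x))) -> ~x)) = min(0, 1) = 0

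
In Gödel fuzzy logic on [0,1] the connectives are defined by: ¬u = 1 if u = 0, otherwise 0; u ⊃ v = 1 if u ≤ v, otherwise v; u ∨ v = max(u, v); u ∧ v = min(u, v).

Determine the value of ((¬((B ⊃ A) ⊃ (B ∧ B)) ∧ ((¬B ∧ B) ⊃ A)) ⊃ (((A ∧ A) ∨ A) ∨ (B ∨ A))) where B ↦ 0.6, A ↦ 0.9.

(B ⊃ A): 0.6 ≤ 0.9, so result = 1
(B ∧ B) = min(0.6, 0.6) = 0.6
((B ⊃ A) ⊃ (B ∧ B)): 1 > 0.6, so result = 0.6
¬((B ⊃ A) ⊃ (B ∧ B)): Gödel ¬ of 0.6 = 0 (operand ≠ 0)
¬B: Gödel ¬ of 0.6 = 0 (operand ≠ 0)
(¬B ∧ B) = min(0, 0.6) = 0
((¬B ∧ B) ⊃ A): 0 ≤ 0.9, so result = 1
(¬((B ⊃ A) ⊃ (B ∧ B)) ∧ ((¬B ∧ B) ⊃ A)) = min(0, 1) = 0
(A ∧ A) = min(0.9, 0.9) = 0.9
((A ∧ A) ∨ A) = max(0.9, 0.9) = 0.9
(B ∨ A) = max(0.6, 0.9) = 0.9
(((A ∧ A) ∨ A) ∨ (B ∨ A)) = max(0.9, 0.9) = 0.9
((¬((B ⊃ A) ⊃ (B ∧ B)) ∧ ((¬B ∧ B) ⊃ A)) ⊃ (((A ∧ A) ∨ A) ∨ (B ∨ A))): 0 ≤ 0.9, so result = 1

1.00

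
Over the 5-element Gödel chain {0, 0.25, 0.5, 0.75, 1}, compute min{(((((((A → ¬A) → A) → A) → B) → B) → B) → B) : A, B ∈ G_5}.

0.25

The minimum is attained at A = 0.25, B = 0.25:
  ¬A: Gödel ¬ of 0.25 = 0 (operand ≠ 0)
  (A → ¬A): 0.25 > 0, so result = 0
  ((A → ¬A) → A): 0 ≤ 0.25, so result = 1
  (((A → ¬A) → A) → A): 1 > 0.25, so result = 0.25
  ((((A → ¬A) → A) → A) → B): 0.25 ≤ 0.25, so result = 1
  (((((A → ¬A) → A) → A) → B) → B): 1 > 0.25, so result = 0.25
  ((((((A → ¬A) → A) → A) → B) → B) → B): 0.25 ≤ 0.25, so result = 1
  (((((((A → ¬A) → A) → A) → B) → B) → B) → B): 1 > 0.25, so result = 0.25
Checking all 25 assignments confirms none give a value below 0.25.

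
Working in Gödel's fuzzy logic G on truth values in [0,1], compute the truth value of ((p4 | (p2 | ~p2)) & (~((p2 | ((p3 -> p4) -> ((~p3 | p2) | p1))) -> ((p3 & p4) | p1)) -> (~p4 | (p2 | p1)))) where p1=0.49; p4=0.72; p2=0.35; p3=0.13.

0.72

~p2: Gödel ¬ of 0.35 = 0 (operand ≠ 0)
(p2 | ~p2) = max(0.35, 0) = 0.35
(p4 | (p2 | ~p2)) = max(0.72, 0.35) = 0.72
(p3 -> p4): 0.13 ≤ 0.72, so result = 1
~p3: Gödel ¬ of 0.13 = 0 (operand ≠ 0)
(~p3 | p2) = max(0, 0.35) = 0.35
((~p3 | p2) | p1) = max(0.35, 0.49) = 0.49
((p3 -> p4) -> ((~p3 | p2) | p1)): 1 > 0.49, so result = 0.49
(p2 | ((p3 -> p4) -> ((~p3 | p2) | p1))) = max(0.35, 0.49) = 0.49
(p3 & p4) = min(0.13, 0.72) = 0.13
((p3 & p4) | p1) = max(0.13, 0.49) = 0.49
((p2 | ((p3 -> p4) -> ((~p3 | p2) | p1))) -> ((p3 & p4) | p1)): 0.49 ≤ 0.49, so result = 1
~((p2 | ((p3 -> p4) -> ((~p3 | p2) | p1))) -> ((p3 & p4) | p1)): Gödel ¬ of 1 = 0 (operand ≠ 0)
~p4: Gödel ¬ of 0.72 = 0 (operand ≠ 0)
(p2 | p1) = max(0.35, 0.49) = 0.49
(~p4 | (p2 | p1)) = max(0, 0.49) = 0.49
(~((p2 | ((p3 -> p4) -> ((~p3 | p2) | p1))) -> ((p3 & p4) | p1)) -> (~p4 | (p2 | p1))): 0 ≤ 0.49, so result = 1
((p4 | (p2 | ~p2)) & (~((p2 | ((p3 -> p4) -> ((~p3 | p2) | p1))) -> ((p3 & p4) | p1)) -> (~p4 | (p2 | p1)))) = min(0.72, 1) = 0.72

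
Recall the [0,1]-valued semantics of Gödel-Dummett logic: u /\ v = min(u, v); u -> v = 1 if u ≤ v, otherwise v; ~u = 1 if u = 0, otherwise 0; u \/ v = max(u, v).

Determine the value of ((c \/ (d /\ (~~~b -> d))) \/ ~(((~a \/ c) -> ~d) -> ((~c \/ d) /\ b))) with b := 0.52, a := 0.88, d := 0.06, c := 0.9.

0.90

~b: Gödel ¬ of 0.52 = 0 (operand ≠ 0)
~~b: Gödel ¬ of 0 = 1 (operand is 0)
~~~b: Gödel ¬ of 1 = 0 (operand ≠ 0)
(~~~b -> d): 0 ≤ 0.06, so result = 1
(d /\ (~~~b -> d)) = min(0.06, 1) = 0.06
(c \/ (d /\ (~~~b -> d))) = max(0.9, 0.06) = 0.9
~a: Gödel ¬ of 0.88 = 0 (operand ≠ 0)
(~a \/ c) = max(0, 0.9) = 0.9
~d: Gödel ¬ of 0.06 = 0 (operand ≠ 0)
((~a \/ c) -> ~d): 0.9 > 0, so result = 0
~c: Gödel ¬ of 0.9 = 0 (operand ≠ 0)
(~c \/ d) = max(0, 0.06) = 0.06
((~c \/ d) /\ b) = min(0.06, 0.52) = 0.06
(((~a \/ c) -> ~d) -> ((~c \/ d) /\ b)): 0 ≤ 0.06, so result = 1
~(((~a \/ c) -> ~d) -> ((~c \/ d) /\ b)): Gödel ¬ of 1 = 0 (operand ≠ 0)
((c \/ (d /\ (~~~b -> d))) \/ ~(((~a \/ c) -> ~d) -> ((~c \/ d) /\ b))) = max(0.9, 0) = 0.9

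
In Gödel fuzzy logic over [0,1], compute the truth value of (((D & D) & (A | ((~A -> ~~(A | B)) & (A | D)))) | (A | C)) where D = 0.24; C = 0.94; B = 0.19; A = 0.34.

(D & D) = min(0.24, 0.24) = 0.24
~A: Gödel ¬ of 0.34 = 0 (operand ≠ 0)
(A | B) = max(0.34, 0.19) = 0.34
~(A | B): Gödel ¬ of 0.34 = 0 (operand ≠ 0)
~~(A | B): Gödel ¬ of 0 = 1 (operand is 0)
(~A -> ~~(A | B)): 0 ≤ 1, so result = 1
(A | D) = max(0.34, 0.24) = 0.34
((~A -> ~~(A | B)) & (A | D)) = min(1, 0.34) = 0.34
(A | ((~A -> ~~(A | B)) & (A | D))) = max(0.34, 0.34) = 0.34
((D & D) & (A | ((~A -> ~~(A | B)) & (A | D)))) = min(0.24, 0.34) = 0.24
(A | C) = max(0.34, 0.94) = 0.94
(((D & D) & (A | ((~A -> ~~(A | B)) & (A | D)))) | (A | C)) = max(0.24, 0.94) = 0.94

0.94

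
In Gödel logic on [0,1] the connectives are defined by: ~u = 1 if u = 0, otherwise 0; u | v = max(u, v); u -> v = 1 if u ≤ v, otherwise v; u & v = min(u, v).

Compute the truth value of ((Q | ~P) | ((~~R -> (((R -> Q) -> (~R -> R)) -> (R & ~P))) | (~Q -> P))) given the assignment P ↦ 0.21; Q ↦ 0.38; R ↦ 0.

~P: Gödel ¬ of 0.21 = 0 (operand ≠ 0)
(Q | ~P) = max(0.38, 0) = 0.38
~R: Gödel ¬ of 0 = 1 (operand is 0)
~~R: Gödel ¬ of 1 = 0 (operand ≠ 0)
(R -> Q): 0 ≤ 0.38, so result = 1
~R: Gödel ¬ of 0 = 1 (operand is 0)
(~R -> R): 1 > 0, so result = 0
((R -> Q) -> (~R -> R)): 1 > 0, so result = 0
~P: Gödel ¬ of 0.21 = 0 (operand ≠ 0)
(R & ~P) = min(0, 0) = 0
(((R -> Q) -> (~R -> R)) -> (R & ~P)): 0 ≤ 0, so result = 1
(~~R -> (((R -> Q) -> (~R -> R)) -> (R & ~P))): 0 ≤ 1, so result = 1
~Q: Gödel ¬ of 0.38 = 0 (operand ≠ 0)
(~Q -> P): 0 ≤ 0.21, so result = 1
((~~R -> (((R -> Q) -> (~R -> R)) -> (R & ~P))) | (~Q -> P)) = max(1, 1) = 1
((Q | ~P) | ((~~R -> (((R -> Q) -> (~R -> R)) -> (R & ~P))) | (~Q -> P))) = max(0.38, 1) = 1

1.00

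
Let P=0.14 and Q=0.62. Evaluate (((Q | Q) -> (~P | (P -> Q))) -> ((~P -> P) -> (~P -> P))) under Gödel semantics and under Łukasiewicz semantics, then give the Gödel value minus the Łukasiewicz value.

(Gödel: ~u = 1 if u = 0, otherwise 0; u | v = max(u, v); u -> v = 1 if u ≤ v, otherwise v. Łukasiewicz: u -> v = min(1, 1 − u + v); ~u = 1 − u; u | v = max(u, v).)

Gödel evaluation:
  (Q | Q) = max(0.62, 0.62) = 0.62
  ~P: Gödel ¬ of 0.14 = 0 (operand ≠ 0)
  (P -> Q): 0.14 ≤ 0.62, so result = 1
  (~P | (P -> Q)) = max(0, 1) = 1
  ((Q | Q) -> (~P | (P -> Q))): 0.62 ≤ 1, so result = 1
  ~P: Gödel ¬ of 0.14 = 0 (operand ≠ 0)
  (~P -> P): 0 ≤ 0.14, so result = 1
  ~P: Gödel ¬ of 0.14 = 0 (operand ≠ 0)
  (~P -> P): 0 ≤ 0.14, so result = 1
  ((~P -> P) -> (~P -> P)): 1 ≤ 1, so result = 1
  (((Q | Q) -> (~P | (P -> Q))) -> ((~P -> P) -> (~P -> P))): 1 ≤ 1, so result = 1
  Gödel value = 1
Łukasiewicz evaluation:
  (Q | Q) = max(0.62, 0.62) = 0.62
  ~P: Łukasiewicz ¬ gives 1 − 0.14 = 0.86
  (P -> Q): min(1, 1 − 0.14 + 0.62) = 1
  (~P | (P -> Q)) = max(0.86, 1) = 1
  ((Q | Q) -> (~P | (P -> Q))): min(1, 1 − 0.62 + 1) = 1
  ~P: Łukasiewicz ¬ gives 1 − 0.14 = 0.86
  (~P -> P): min(1, 1 − 0.86 + 0.14) = 0.28
  ~P: Łukasiewicz ¬ gives 1 − 0.14 = 0.86
  (~P -> P): min(1, 1 − 0.86 + 0.14) = 0.28
  ((~P -> P) -> (~P -> P)): min(1, 1 − 0.28 + 0.28) = 1
  (((Q | Q) -> (~P | (P -> Q))) -> ((~P -> P) -> (~P -> P))): min(1, 1 − 1 + 1) = 1
  Łukasiewicz value = 1
Difference: 1 − 1 = 0.00

0.00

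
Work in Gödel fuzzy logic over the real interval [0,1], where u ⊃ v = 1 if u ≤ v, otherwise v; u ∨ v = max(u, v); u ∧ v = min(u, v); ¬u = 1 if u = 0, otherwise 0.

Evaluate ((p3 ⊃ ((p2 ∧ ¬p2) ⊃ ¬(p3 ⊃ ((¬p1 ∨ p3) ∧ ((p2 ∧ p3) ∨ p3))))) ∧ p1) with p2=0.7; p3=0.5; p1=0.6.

¬p2: Gödel ¬ of 0.7 = 0 (operand ≠ 0)
(p2 ∧ ¬p2) = min(0.7, 0) = 0
¬p1: Gödel ¬ of 0.6 = 0 (operand ≠ 0)
(¬p1 ∨ p3) = max(0, 0.5) = 0.5
(p2 ∧ p3) = min(0.7, 0.5) = 0.5
((p2 ∧ p3) ∨ p3) = max(0.5, 0.5) = 0.5
((¬p1 ∨ p3) ∧ ((p2 ∧ p3) ∨ p3)) = min(0.5, 0.5) = 0.5
(p3 ⊃ ((¬p1 ∨ p3) ∧ ((p2 ∧ p3) ∨ p3))): 0.5 ≤ 0.5, so result = 1
¬(p3 ⊃ ((¬p1 ∨ p3) ∧ ((p2 ∧ p3) ∨ p3))): Gödel ¬ of 1 = 0 (operand ≠ 0)
((p2 ∧ ¬p2) ⊃ ¬(p3 ⊃ ((¬p1 ∨ p3) ∧ ((p2 ∧ p3) ∨ p3)))): 0 ≤ 0, so result = 1
(p3 ⊃ ((p2 ∧ ¬p2) ⊃ ¬(p3 ⊃ ((¬p1 ∨ p3) ∧ ((p2 ∧ p3) ∨ p3))))): 0.5 ≤ 1, so result = 1
((p3 ⊃ ((p2 ∧ ¬p2) ⊃ ¬(p3 ⊃ ((¬p1 ∨ p3) ∧ ((p2 ∧ p3) ∨ p3))))) ∧ p1) = min(1, 0.6) = 0.6

0.60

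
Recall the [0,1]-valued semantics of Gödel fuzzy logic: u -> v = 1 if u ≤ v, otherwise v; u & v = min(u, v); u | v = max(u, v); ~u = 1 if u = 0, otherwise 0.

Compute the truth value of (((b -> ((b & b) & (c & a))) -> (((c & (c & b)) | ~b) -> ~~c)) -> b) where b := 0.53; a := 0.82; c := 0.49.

0.53

(b & b) = min(0.53, 0.53) = 0.53
(c & a) = min(0.49, 0.82) = 0.49
((b & b) & (c & a)) = min(0.53, 0.49) = 0.49
(b -> ((b & b) & (c & a))): 0.53 > 0.49, so result = 0.49
(c & b) = min(0.49, 0.53) = 0.49
(c & (c & b)) = min(0.49, 0.49) = 0.49
~b: Gödel ¬ of 0.53 = 0 (operand ≠ 0)
((c & (c & b)) | ~b) = max(0.49, 0) = 0.49
~c: Gödel ¬ of 0.49 = 0 (operand ≠ 0)
~~c: Gödel ¬ of 0 = 1 (operand is 0)
(((c & (c & b)) | ~b) -> ~~c): 0.49 ≤ 1, so result = 1
((b -> ((b & b) & (c & a))) -> (((c & (c & b)) | ~b) -> ~~c)): 0.49 ≤ 1, so result = 1
(((b -> ((b & b) & (c & a))) -> (((c & (c & b)) | ~b) -> ~~c)) -> b): 1 > 0.53, so result = 0.53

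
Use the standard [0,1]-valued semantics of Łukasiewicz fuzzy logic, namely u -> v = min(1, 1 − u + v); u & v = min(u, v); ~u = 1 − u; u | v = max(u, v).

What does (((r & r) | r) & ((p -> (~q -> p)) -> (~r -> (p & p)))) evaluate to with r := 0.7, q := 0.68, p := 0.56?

(r & r) = min(0.7, 0.7) = 0.7
((r & r) | r) = max(0.7, 0.7) = 0.7
~q: Łukasiewicz ¬ gives 1 − 0.68 = 0.32
(~q -> p): min(1, 1 − 0.32 + 0.56) = 1
(p -> (~q -> p)): min(1, 1 − 0.56 + 1) = 1
~r: Łukasiewicz ¬ gives 1 − 0.7 = 0.3
(p & p) = min(0.56, 0.56) = 0.56
(~r -> (p & p)): min(1, 1 − 0.3 + 0.56) = 1
((p -> (~q -> p)) -> (~r -> (p & p))): min(1, 1 − 1 + 1) = 1
(((r & r) | r) & ((p -> (~q -> p)) -> (~r -> (p & p)))) = min(0.7, 1) = 0.7

0.70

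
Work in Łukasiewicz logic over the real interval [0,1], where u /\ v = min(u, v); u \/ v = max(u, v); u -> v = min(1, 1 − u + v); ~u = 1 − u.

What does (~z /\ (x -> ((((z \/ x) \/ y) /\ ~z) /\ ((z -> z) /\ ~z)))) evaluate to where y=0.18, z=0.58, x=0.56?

~z: Łukasiewicz ¬ gives 1 − 0.58 = 0.42
(z \/ x) = max(0.58, 0.56) = 0.58
((z \/ x) \/ y) = max(0.58, 0.18) = 0.58
~z: Łukasiewicz ¬ gives 1 − 0.58 = 0.42
(((z \/ x) \/ y) /\ ~z) = min(0.58, 0.42) = 0.42
(z -> z): min(1, 1 − 0.58 + 0.58) = 1
~z: Łukasiewicz ¬ gives 1 − 0.58 = 0.42
((z -> z) /\ ~z) = min(1, 0.42) = 0.42
((((z \/ x) \/ y) /\ ~z) /\ ((z -> z) /\ ~z)) = min(0.42, 0.42) = 0.42
(x -> ((((z \/ x) \/ y) /\ ~z) /\ ((z -> z) /\ ~z))): min(1, 1 − 0.56 + 0.42) = 0.86
(~z /\ (x -> ((((z \/ x) \/ y) /\ ~z) /\ ((z -> z) /\ ~z)))) = min(0.42, 0.86) = 0.42

0.42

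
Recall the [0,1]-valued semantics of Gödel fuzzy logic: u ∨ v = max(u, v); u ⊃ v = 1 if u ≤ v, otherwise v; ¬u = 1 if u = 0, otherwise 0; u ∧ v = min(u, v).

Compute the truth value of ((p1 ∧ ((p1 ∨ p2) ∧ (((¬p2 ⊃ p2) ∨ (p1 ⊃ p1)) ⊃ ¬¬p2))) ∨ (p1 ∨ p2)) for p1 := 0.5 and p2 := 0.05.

(p1 ∨ p2) = max(0.5, 0.05) = 0.5
¬p2: Gödel ¬ of 0.05 = 0 (operand ≠ 0)
(¬p2 ⊃ p2): 0 ≤ 0.05, so result = 1
(p1 ⊃ p1): 0.5 ≤ 0.5, so result = 1
((¬p2 ⊃ p2) ∨ (p1 ⊃ p1)) = max(1, 1) = 1
¬p2: Gödel ¬ of 0.05 = 0 (operand ≠ 0)
¬¬p2: Gödel ¬ of 0 = 1 (operand is 0)
(((¬p2 ⊃ p2) ∨ (p1 ⊃ p1)) ⊃ ¬¬p2): 1 ≤ 1, so result = 1
((p1 ∨ p2) ∧ (((¬p2 ⊃ p2) ∨ (p1 ⊃ p1)) ⊃ ¬¬p2)) = min(0.5, 1) = 0.5
(p1 ∧ ((p1 ∨ p2) ∧ (((¬p2 ⊃ p2) ∨ (p1 ⊃ p1)) ⊃ ¬¬p2))) = min(0.5, 0.5) = 0.5
(p1 ∨ p2) = max(0.5, 0.05) = 0.5
((p1 ∧ ((p1 ∨ p2) ∧ (((¬p2 ⊃ p2) ∨ (p1 ⊃ p1)) ⊃ ¬¬p2))) ∨ (p1 ∨ p2)) = max(0.5, 0.5) = 0.5

0.50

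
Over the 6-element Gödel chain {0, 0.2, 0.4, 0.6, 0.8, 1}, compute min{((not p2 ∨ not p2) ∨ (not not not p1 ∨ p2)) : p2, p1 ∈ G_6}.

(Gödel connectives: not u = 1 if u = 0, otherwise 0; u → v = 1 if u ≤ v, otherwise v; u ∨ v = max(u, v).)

0.20

The minimum is attained at p2 = 0.2, p1 = 0.2:
  not p2: Gödel ¬ of 0.2 = 0 (operand ≠ 0)
  not p2: Gödel ¬ of 0.2 = 0 (operand ≠ 0)
  (not p2 ∨ not p2) = max(0, 0) = 0
  not p1: Gödel ¬ of 0.2 = 0 (operand ≠ 0)
  not not p1: Gödel ¬ of 0 = 1 (operand is 0)
  not not not p1: Gödel ¬ of 1 = 0 (operand ≠ 0)
  (not not not p1 ∨ p2) = max(0, 0.2) = 0.2
  ((not p2 ∨ not p2) ∨ (not not not p1 ∨ p2)) = max(0, 0.2) = 0.2
Checking all 36 assignments confirms none give a value below 0.20.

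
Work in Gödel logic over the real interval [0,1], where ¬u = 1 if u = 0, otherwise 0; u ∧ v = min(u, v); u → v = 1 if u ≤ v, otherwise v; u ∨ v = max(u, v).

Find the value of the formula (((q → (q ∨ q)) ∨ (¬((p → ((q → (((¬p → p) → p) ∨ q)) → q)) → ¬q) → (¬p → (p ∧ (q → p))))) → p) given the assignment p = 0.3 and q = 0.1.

(q ∨ q) = max(0.1, 0.1) = 0.1
(q → (q ∨ q)): 0.1 ≤ 0.1, so result = 1
¬p: Gödel ¬ of 0.3 = 0 (operand ≠ 0)
(¬p → p): 0 ≤ 0.3, so result = 1
((¬p → p) → p): 1 > 0.3, so result = 0.3
(((¬p → p) → p) ∨ q) = max(0.3, 0.1) = 0.3
(q → (((¬p → p) → p) ∨ q)): 0.1 ≤ 0.3, so result = 1
((q → (((¬p → p) → p) ∨ q)) → q): 1 > 0.1, so result = 0.1
(p → ((q → (((¬p → p) → p) ∨ q)) → q)): 0.3 > 0.1, so result = 0.1
¬q: Gödel ¬ of 0.1 = 0 (operand ≠ 0)
((p → ((q → (((¬p → p) → p) ∨ q)) → q)) → ¬q): 0.1 > 0, so result = 0
¬((p → ((q → (((¬p → p) → p) ∨ q)) → q)) → ¬q): Gödel ¬ of 0 = 1 (operand is 0)
¬p: Gödel ¬ of 0.3 = 0 (operand ≠ 0)
(q → p): 0.1 ≤ 0.3, so result = 1
(p ∧ (q → p)) = min(0.3, 1) = 0.3
(¬p → (p ∧ (q → p))): 0 ≤ 0.3, so result = 1
(¬((p → ((q → (((¬p → p) → p) ∨ q)) → q)) → ¬q) → (¬p → (p ∧ (q → p)))): 1 ≤ 1, so result = 1
((q → (q ∨ q)) ∨ (¬((p → ((q → (((¬p → p) → p) ∨ q)) → q)) → ¬q) → (¬p → (p ∧ (q → p))))) = max(1, 1) = 1
(((q → (q ∨ q)) ∨ (¬((p → ((q → (((¬p → p) → p) ∨ q)) → q)) → ¬q) → (¬p → (p ∧ (q → p))))) → p): 1 > 0.3, so result = 0.3

0.30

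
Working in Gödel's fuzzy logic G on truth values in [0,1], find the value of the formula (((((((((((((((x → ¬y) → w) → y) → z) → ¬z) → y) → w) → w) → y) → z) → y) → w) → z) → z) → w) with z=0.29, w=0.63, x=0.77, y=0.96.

¬y: Gödel ¬ of 0.96 = 0 (operand ≠ 0)
(x → ¬y): 0.77 > 0, so result = 0
((x → ¬y) → w): 0 ≤ 0.63, so result = 1
(((x → ¬y) → w) → y): 1 > 0.96, so result = 0.96
((((x → ¬y) → w) → y) → z): 0.96 > 0.29, so result = 0.29
¬z: Gödel ¬ of 0.29 = 0 (operand ≠ 0)
(((((x → ¬y) → w) → y) → z) → ¬z): 0.29 > 0, so result = 0
((((((x → ¬y) → w) → y) → z) → ¬z) → y): 0 ≤ 0.96, so result = 1
(((((((x → ¬y) → w) → y) → z) → ¬z) → y) → w): 1 > 0.63, so result = 0.63
((((((((x → ¬y) → w) → y) → z) → ¬z) → y) → w) → w): 0.63 ≤ 0.63, so result = 1
(((((((((x → ¬y) → w) → y) → z) → ¬z) → y) → w) → w) → y): 1 > 0.96, so result = 0.96
((((((((((x → ¬y) → w) → y) → z) → ¬z) → y) → w) → w) → y) → z): 0.96 > 0.29, so result = 0.29
(((((((((((x → ¬y) → w) → y) → z) → ¬z) → y) → w) → w) → y) → z) → y): 0.29 ≤ 0.96, so result = 1
((((((((((((x → ¬y) → w) → y) → z) → ¬z) → y) → w) → w) → y) → z) → y) → w): 1 > 0.63, so result = 0.63
(((((((((((((x → ¬y) → w) → y) → z) → ¬z) → y) → w) → w) → y) → z) → y) → w) → z): 0.63 > 0.29, so result = 0.29
((((((((((((((x → ¬y) → w) → y) → z) → ¬z) → y) → w) → w) → y) → z) → y) → w) → z) → z): 0.29 ≤ 0.29, so result = 1
(((((((((((((((x → ¬y) → w) → y) → z) → ¬z) → y) → w) → w) → y) → z) → y) → w) → z) → z) → w): 1 > 0.63, so result = 0.63

0.63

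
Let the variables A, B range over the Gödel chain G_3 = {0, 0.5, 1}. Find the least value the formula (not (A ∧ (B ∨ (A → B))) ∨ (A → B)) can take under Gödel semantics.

0.50

The minimum is attained at A = 1, B = 0.5:
  (A → B): 1 > 0.5, so result = 0.5
  (B ∨ (A → B)) = max(0.5, 0.5) = 0.5
  (A ∧ (B ∨ (A → B))) = min(1, 0.5) = 0.5
  not (A ∧ (B ∨ (A → B))): Gödel ¬ of 0.5 = 0 (operand ≠ 0)
  (A → B): 1 > 0.5, so result = 0.5
  (not (A ∧ (B ∨ (A → B))) ∨ (A → B)) = max(0, 0.5) = 0.5
Checking all 9 assignments confirms none give a value below 0.50.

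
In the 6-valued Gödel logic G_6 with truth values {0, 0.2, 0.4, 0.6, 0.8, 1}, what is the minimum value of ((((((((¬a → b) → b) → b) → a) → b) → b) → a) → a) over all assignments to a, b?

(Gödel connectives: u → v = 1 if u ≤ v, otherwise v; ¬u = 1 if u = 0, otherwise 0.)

The minimum is attained at a = 0.2, b = 0.2:
  ¬a: Gödel ¬ of 0.2 = 0 (operand ≠ 0)
  (¬a → b): 0 ≤ 0.2, so result = 1
  ((¬a → b) → b): 1 > 0.2, so result = 0.2
  (((¬a → b) → b) → b): 0.2 ≤ 0.2, so result = 1
  ((((¬a → b) → b) → b) → a): 1 > 0.2, so result = 0.2
  (((((¬a → b) → b) → b) → a) → b): 0.2 ≤ 0.2, so result = 1
  ((((((¬a → b) → b) → b) → a) → b) → b): 1 > 0.2, so result = 0.2
  (((((((¬a → b) → b) → b) → a) → b) → b) → a): 0.2 ≤ 0.2, so result = 1
  ((((((((¬a → b) → b) → b) → a) → b) → b) → a) → a): 1 > 0.2, so result = 0.2
Checking all 36 assignments confirms none give a value below 0.20.

0.20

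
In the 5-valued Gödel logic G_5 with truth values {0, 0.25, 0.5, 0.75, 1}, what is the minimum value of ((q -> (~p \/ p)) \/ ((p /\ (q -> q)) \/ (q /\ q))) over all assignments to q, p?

0.50

The minimum is attained at q = 0.5, p = 0.25:
  ~p: Gödel ¬ of 0.25 = 0 (operand ≠ 0)
  (~p \/ p) = max(0, 0.25) = 0.25
  (q -> (~p \/ p)): 0.5 > 0.25, so result = 0.25
  (q -> q): 0.5 ≤ 0.5, so result = 1
  (p /\ (q -> q)) = min(0.25, 1) = 0.25
  (q /\ q) = min(0.5, 0.5) = 0.5
  ((p /\ (q -> q)) \/ (q /\ q)) = max(0.25, 0.5) = 0.5
  ((q -> (~p \/ p)) \/ ((p /\ (q -> q)) \/ (q /\ q))) = max(0.25, 0.5) = 0.5
Checking all 25 assignments confirms none give a value below 0.50.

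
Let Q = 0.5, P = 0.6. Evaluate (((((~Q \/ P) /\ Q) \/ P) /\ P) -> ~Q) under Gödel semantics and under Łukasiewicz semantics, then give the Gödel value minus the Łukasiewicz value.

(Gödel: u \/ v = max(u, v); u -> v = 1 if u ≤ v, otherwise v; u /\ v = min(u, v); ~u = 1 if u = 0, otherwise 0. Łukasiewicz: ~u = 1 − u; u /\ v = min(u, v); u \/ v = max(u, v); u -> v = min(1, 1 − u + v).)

Gödel evaluation:
  ~Q: Gödel ¬ of 0.5 = 0 (operand ≠ 0)
  (~Q \/ P) = max(0, 0.6) = 0.6
  ((~Q \/ P) /\ Q) = min(0.6, 0.5) = 0.5
  (((~Q \/ P) /\ Q) \/ P) = max(0.5, 0.6) = 0.6
  ((((~Q \/ P) /\ Q) \/ P) /\ P) = min(0.6, 0.6) = 0.6
  ~Q: Gödel ¬ of 0.5 = 0 (operand ≠ 0)
  (((((~Q \/ P) /\ Q) \/ P) /\ P) -> ~Q): 0.6 > 0, so result = 0
  Gödel value = 0
Łukasiewicz evaluation:
  ~Q: Łukasiewicz ¬ gives 1 − 0.5 = 0.5
  (~Q \/ P) = max(0.5, 0.6) = 0.6
  ((~Q \/ P) /\ Q) = min(0.6, 0.5) = 0.5
  (((~Q \/ P) /\ Q) \/ P) = max(0.5, 0.6) = 0.6
  ((((~Q \/ P) /\ Q) \/ P) /\ P) = min(0.6, 0.6) = 0.6
  ~Q: Łukasiewicz ¬ gives 1 − 0.5 = 0.5
  (((((~Q \/ P) /\ Q) \/ P) /\ P) -> ~Q): min(1, 1 − 0.6 + 0.5) = 0.9
  Łukasiewicz value = 0.9
Difference: 0 − 0.9 = -0.90

-0.90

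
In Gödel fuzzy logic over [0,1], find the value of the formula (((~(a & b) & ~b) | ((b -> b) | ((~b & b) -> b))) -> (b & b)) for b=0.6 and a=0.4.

0.60

(a & b) = min(0.4, 0.6) = 0.4
~(a & b): Gödel ¬ of 0.4 = 0 (operand ≠ 0)
~b: Gödel ¬ of 0.6 = 0 (operand ≠ 0)
(~(a & b) & ~b) = min(0, 0) = 0
(b -> b): 0.6 ≤ 0.6, so result = 1
~b: Gödel ¬ of 0.6 = 0 (operand ≠ 0)
(~b & b) = min(0, 0.6) = 0
((~b & b) -> b): 0 ≤ 0.6, so result = 1
((b -> b) | ((~b & b) -> b)) = max(1, 1) = 1
((~(a & b) & ~b) | ((b -> b) | ((~b & b) -> b))) = max(0, 1) = 1
(b & b) = min(0.6, 0.6) = 0.6
(((~(a & b) & ~b) | ((b -> b) | ((~b & b) -> b))) -> (b & b)): 1 > 0.6, so result = 0.6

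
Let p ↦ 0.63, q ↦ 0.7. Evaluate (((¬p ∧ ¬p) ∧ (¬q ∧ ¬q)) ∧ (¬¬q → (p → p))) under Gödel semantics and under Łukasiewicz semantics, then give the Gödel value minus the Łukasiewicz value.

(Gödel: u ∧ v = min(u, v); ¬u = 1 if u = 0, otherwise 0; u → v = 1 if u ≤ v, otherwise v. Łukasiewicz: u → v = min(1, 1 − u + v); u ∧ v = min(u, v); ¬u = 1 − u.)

Gödel evaluation:
  ¬p: Gödel ¬ of 0.63 = 0 (operand ≠ 0)
  ¬p: Gödel ¬ of 0.63 = 0 (operand ≠ 0)
  (¬p ∧ ¬p) = min(0, 0) = 0
  ¬q: Gödel ¬ of 0.7 = 0 (operand ≠ 0)
  ¬q: Gödel ¬ of 0.7 = 0 (operand ≠ 0)
  (¬q ∧ ¬q) = min(0, 0) = 0
  ((¬p ∧ ¬p) ∧ (¬q ∧ ¬q)) = min(0, 0) = 0
  ¬q: Gödel ¬ of 0.7 = 0 (operand ≠ 0)
  ¬¬q: Gödel ¬ of 0 = 1 (operand is 0)
  (p → p): 0.63 ≤ 0.63, so result = 1
  (¬¬q → (p → p)): 1 ≤ 1, so result = 1
  (((¬p ∧ ¬p) ∧ (¬q ∧ ¬q)) ∧ (¬¬q → (p → p))) = min(0, 1) = 0
  Gödel value = 0
Łukasiewicz evaluation:
  ¬p: Łukasiewicz ¬ gives 1 − 0.63 = 0.37
  ¬p: Łukasiewicz ¬ gives 1 − 0.63 = 0.37
  (¬p ∧ ¬p) = min(0.37, 0.37) = 0.37
  ¬q: Łukasiewicz ¬ gives 1 − 0.7 = 0.3
  ¬q: Łukasiewicz ¬ gives 1 − 0.7 = 0.3
  (¬q ∧ ¬q) = min(0.3, 0.3) = 0.3
  ((¬p ∧ ¬p) ∧ (¬q ∧ ¬q)) = min(0.37, 0.3) = 0.3
  ¬q: Łukasiewicz ¬ gives 1 − 0.7 = 0.3
  ¬¬q: Łukasiewicz ¬ gives 1 − 0.3 = 0.7
  (p → p): min(1, 1 − 0.63 + 0.63) = 1
  (¬¬q → (p → p)): min(1, 1 − 0.7 + 1) = 1
  (((¬p ∧ ¬p) ∧ (¬q ∧ ¬q)) ∧ (¬¬q → (p → p))) = min(0.3, 1) = 0.3
  Łukasiewicz value = 0.3
Difference: 0 − 0.3 = -0.30

-0.30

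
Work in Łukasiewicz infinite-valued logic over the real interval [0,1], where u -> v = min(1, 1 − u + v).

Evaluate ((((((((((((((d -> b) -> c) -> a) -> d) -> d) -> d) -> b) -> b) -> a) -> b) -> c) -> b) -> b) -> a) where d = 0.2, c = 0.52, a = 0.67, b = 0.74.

(d -> b): min(1, 1 − 0.2 + 0.74) = 1
((d -> b) -> c): min(1, 1 − 1 + 0.52) = 0.52
(((d -> b) -> c) -> a): min(1, 1 − 0.52 + 0.67) = 1
((((d -> b) -> c) -> a) -> d): min(1, 1 − 1 + 0.2) = 0.2
(((((d -> b) -> c) -> a) -> d) -> d): min(1, 1 − 0.2 + 0.2) = 1
((((((d -> b) -> c) -> a) -> d) -> d) -> d): min(1, 1 − 1 + 0.2) = 0.2
(((((((d -> b) -> c) -> a) -> d) -> d) -> d) -> b): min(1, 1 − 0.2 + 0.74) = 1
((((((((d -> b) -> c) -> a) -> d) -> d) -> d) -> b) -> b): min(1, 1 − 1 + 0.74) = 0.74
(((((((((d -> b) -> c) -> a) -> d) -> d) -> d) -> b) -> b) -> a): min(1, 1 − 0.74 + 0.67) = 0.93
((((((((((d -> b) -> c) -> a) -> d) -> d) -> d) -> b) -> b) -> a) -> b): min(1, 1 − 0.93 + 0.74) = 0.81
(((((((((((d -> b) -> c) -> a) -> d) -> d) -> d) -> b) -> b) -> a) -> b) -> c): min(1, 1 − 0.81 + 0.52) = 0.71
((((((((((((d -> b) -> c) -> a) -> d) -> d) -> d) -> b) -> b) -> a) -> b) -> c) -> b): min(1, 1 − 0.71 + 0.74) = 1
(((((((((((((d -> b) -> c) -> a) -> d) -> d) -> d) -> b) -> b) -> a) -> b) -> c) -> b) -> b): min(1, 1 − 1 + 0.74) = 0.74
((((((((((((((d -> b) -> c) -> a) -> d) -> d) -> d) -> b) -> b) -> a) -> b) -> c) -> b) -> b) -> a): min(1, 1 − 0.74 + 0.67) = 0.93

0.93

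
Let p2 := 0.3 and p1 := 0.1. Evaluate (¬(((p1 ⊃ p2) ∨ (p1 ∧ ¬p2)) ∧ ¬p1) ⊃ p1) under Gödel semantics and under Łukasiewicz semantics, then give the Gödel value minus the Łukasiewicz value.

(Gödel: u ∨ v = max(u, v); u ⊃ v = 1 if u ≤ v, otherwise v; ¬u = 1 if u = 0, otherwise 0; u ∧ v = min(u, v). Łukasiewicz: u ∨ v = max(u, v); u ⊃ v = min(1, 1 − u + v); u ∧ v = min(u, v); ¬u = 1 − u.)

Gödel evaluation:
  (p1 ⊃ p2): 0.1 ≤ 0.3, so result = 1
  ¬p2: Gödel ¬ of 0.3 = 0 (operand ≠ 0)
  (p1 ∧ ¬p2) = min(0.1, 0) = 0
  ((p1 ⊃ p2) ∨ (p1 ∧ ¬p2)) = max(1, 0) = 1
  ¬p1: Gödel ¬ of 0.1 = 0 (operand ≠ 0)
  (((p1 ⊃ p2) ∨ (p1 ∧ ¬p2)) ∧ ¬p1) = min(1, 0) = 0
  ¬(((p1 ⊃ p2) ∨ (p1 ∧ ¬p2)) ∧ ¬p1): Gödel ¬ of 0 = 1 (operand is 0)
  (¬(((p1 ⊃ p2) ∨ (p1 ∧ ¬p2)) ∧ ¬p1) ⊃ p1): 1 > 0.1, so result = 0.1
  Gödel value = 0.1
Łukasiewicz evaluation:
  (p1 ⊃ p2): min(1, 1 − 0.1 + 0.3) = 1
  ¬p2: Łukasiewicz ¬ gives 1 − 0.3 = 0.7
  (p1 ∧ ¬p2) = min(0.1, 0.7) = 0.1
  ((p1 ⊃ p2) ∨ (p1 ∧ ¬p2)) = max(1, 0.1) = 1
  ¬p1: Łukasiewicz ¬ gives 1 − 0.1 = 0.9
  (((p1 ⊃ p2) ∨ (p1 ∧ ¬p2)) ∧ ¬p1) = min(1, 0.9) = 0.9
  ¬(((p1 ⊃ p2) ∨ (p1 ∧ ¬p2)) ∧ ¬p1): Łukasiewicz ¬ gives 1 − 0.9 = 0.1
  (¬(((p1 ⊃ p2) ∨ (p1 ∧ ¬p2)) ∧ ¬p1) ⊃ p1): min(1, 1 − 0.1 + 0.1) = 1
  Łukasiewicz value = 1
Difference: 0.1 − 1 = -0.90

-0.90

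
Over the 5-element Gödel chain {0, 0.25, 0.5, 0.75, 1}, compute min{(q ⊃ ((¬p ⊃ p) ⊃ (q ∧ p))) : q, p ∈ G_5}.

0.25

The minimum is attained at q = 0.5, p = 0.25:
  ¬p: Gödel ¬ of 0.25 = 0 (operand ≠ 0)
  (¬p ⊃ p): 0 ≤ 0.25, so result = 1
  (q ∧ p) = min(0.5, 0.25) = 0.25
  ((¬p ⊃ p) ⊃ (q ∧ p)): 1 > 0.25, so result = 0.25
  (q ⊃ ((¬p ⊃ p) ⊃ (q ∧ p))): 0.5 > 0.25, so result = 0.25
Checking all 25 assignments confirms none give a value below 0.25.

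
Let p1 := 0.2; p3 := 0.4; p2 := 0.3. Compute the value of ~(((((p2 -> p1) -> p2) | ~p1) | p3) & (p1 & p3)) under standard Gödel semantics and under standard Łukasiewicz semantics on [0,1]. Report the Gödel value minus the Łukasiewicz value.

Gödel evaluation:
  (p2 -> p1): 0.3 > 0.2, so result = 0.2
  ((p2 -> p1) -> p2): 0.2 ≤ 0.3, so result = 1
  ~p1: Gödel ¬ of 0.2 = 0 (operand ≠ 0)
  (((p2 -> p1) -> p2) | ~p1) = max(1, 0) = 1
  ((((p2 -> p1) -> p2) | ~p1) | p3) = max(1, 0.4) = 1
  (p1 & p3) = min(0.2, 0.4) = 0.2
  (((((p2 -> p1) -> p2) | ~p1) | p3) & (p1 & p3)) = min(1, 0.2) = 0.2
  ~(((((p2 -> p1) -> p2) | ~p1) | p3) & (p1 & p3)): Gödel ¬ of 0.2 = 0 (operand ≠ 0)
  Gödel value = 0
Łukasiewicz evaluation:
  (p2 -> p1): min(1, 1 − 0.3 + 0.2) = 0.9
  ((p2 -> p1) -> p2): min(1, 1 − 0.9 + 0.3) = 0.4
  ~p1: Łukasiewicz ¬ gives 1 − 0.2 = 0.8
  (((p2 -> p1) -> p2) | ~p1) = max(0.4, 0.8) = 0.8
  ((((p2 -> p1) -> p2) | ~p1) | p3) = max(0.8, 0.4) = 0.8
  (p1 & p3) = min(0.2, 0.4) = 0.2
  (((((p2 -> p1) -> p2) | ~p1) | p3) & (p1 & p3)) = min(0.8, 0.2) = 0.2
  ~(((((p2 -> p1) -> p2) | ~p1) | p3) & (p1 & p3)): Łukasiewicz ¬ gives 1 − 0.2 = 0.8
  Łukasiewicz value = 0.8
Difference: 0 − 0.8 = -0.80

-0.80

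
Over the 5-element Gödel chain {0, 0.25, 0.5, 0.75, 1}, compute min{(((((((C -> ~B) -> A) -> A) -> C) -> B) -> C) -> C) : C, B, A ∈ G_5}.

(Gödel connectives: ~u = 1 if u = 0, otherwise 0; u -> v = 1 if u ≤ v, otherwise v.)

The minimum is attained at C = 0.25, B = 0, A = 0:
  ~B: Gödel ¬ of 0 = 1 (operand is 0)
  (C -> ~B): 0.25 ≤ 1, so result = 1
  ((C -> ~B) -> A): 1 > 0, so result = 0
  (((C -> ~B) -> A) -> A): 0 ≤ 0, so result = 1
  ((((C -> ~B) -> A) -> A) -> C): 1 > 0.25, so result = 0.25
  (((((C -> ~B) -> A) -> A) -> C) -> B): 0.25 > 0, so result = 0
  ((((((C -> ~B) -> A) -> A) -> C) -> B) -> C): 0 ≤ 0.25, so result = 1
  (((((((C -> ~B) -> A) -> A) -> C) -> B) -> C) -> C): 1 > 0.25, so result = 0.25
Checking all 125 assignments confirms none give a value below 0.25.

0.25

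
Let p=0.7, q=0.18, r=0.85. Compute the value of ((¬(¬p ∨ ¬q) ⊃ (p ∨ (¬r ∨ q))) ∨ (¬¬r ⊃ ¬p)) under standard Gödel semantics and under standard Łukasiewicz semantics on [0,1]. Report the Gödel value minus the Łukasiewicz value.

-0.30

Gödel evaluation:
  ¬p: Gödel ¬ of 0.7 = 0 (operand ≠ 0)
  ¬q: Gödel ¬ of 0.18 = 0 (operand ≠ 0)
  (¬p ∨ ¬q) = max(0, 0) = 0
  ¬(¬p ∨ ¬q): Gödel ¬ of 0 = 1 (operand is 0)
  ¬r: Gödel ¬ of 0.85 = 0 (operand ≠ 0)
  (¬r ∨ q) = max(0, 0.18) = 0.18
  (p ∨ (¬r ∨ q)) = max(0.7, 0.18) = 0.7
  (¬(¬p ∨ ¬q) ⊃ (p ∨ (¬r ∨ q))): 1 > 0.7, so result = 0.7
  ¬r: Gödel ¬ of 0.85 = 0 (operand ≠ 0)
  ¬¬r: Gödel ¬ of 0 = 1 (operand is 0)
  ¬p: Gödel ¬ of 0.7 = 0 (operand ≠ 0)
  (¬¬r ⊃ ¬p): 1 > 0, so result = 0
  ((¬(¬p ∨ ¬q) ⊃ (p ∨ (¬r ∨ q))) ∨ (¬¬r ⊃ ¬p)) = max(0.7, 0) = 0.7
  Gödel value = 0.7
Łukasiewicz evaluation:
  ¬p: Łukasiewicz ¬ gives 1 − 0.7 = 0.3
  ¬q: Łukasiewicz ¬ gives 1 − 0.18 = 0.82
  (¬p ∨ ¬q) = max(0.3, 0.82) = 0.82
  ¬(¬p ∨ ¬q): Łukasiewicz ¬ gives 1 − 0.82 = 0.18
  ¬r: Łukasiewicz ¬ gives 1 − 0.85 = 0.15
  (¬r ∨ q) = max(0.15, 0.18) = 0.18
  (p ∨ (¬r ∨ q)) = max(0.7, 0.18) = 0.7
  (¬(¬p ∨ ¬q) ⊃ (p ∨ (¬r ∨ q))): min(1, 1 − 0.18 + 0.7) = 1
  ¬r: Łukasiewicz ¬ gives 1 − 0.85 = 0.15
  ¬¬r: Łukasiewicz ¬ gives 1 − 0.15 = 0.85
  ¬p: Łukasiewicz ¬ gives 1 − 0.7 = 0.3
  (¬¬r ⊃ ¬p): min(1, 1 − 0.85 + 0.3) = 0.45
  ((¬(¬p ∨ ¬q) ⊃ (p ∨ (¬r ∨ q))) ∨ (¬¬r ⊃ ¬p)) = max(1, 0.45) = 1
  Łukasiewicz value = 1
Difference: 0.7 − 1 = -0.30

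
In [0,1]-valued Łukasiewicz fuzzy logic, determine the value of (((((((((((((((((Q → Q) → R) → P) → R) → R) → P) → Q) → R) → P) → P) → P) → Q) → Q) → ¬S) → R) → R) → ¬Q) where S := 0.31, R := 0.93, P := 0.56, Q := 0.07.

0.93

(Q → Q): min(1, 1 − 0.07 + 0.07) = 1
((Q → Q) → R): min(1, 1 − 1 + 0.93) = 0.93
(((Q → Q) → R) → P): min(1, 1 − 0.93 + 0.56) = 0.63
((((Q → Q) → R) → P) → R): min(1, 1 − 0.63 + 0.93) = 1
(((((Q → Q) → R) → P) → R) → R): min(1, 1 − 1 + 0.93) = 0.93
((((((Q → Q) → R) → P) → R) → R) → P): min(1, 1 − 0.93 + 0.56) = 0.63
(((((((Q → Q) → R) → P) → R) → R) → P) → Q): min(1, 1 − 0.63 + 0.07) = 0.44
((((((((Q → Q) → R) → P) → R) → R) → P) → Q) → R): min(1, 1 − 0.44 + 0.93) = 1
(((((((((Q → Q) → R) → P) → R) → R) → P) → Q) → R) → P): min(1, 1 − 1 + 0.56) = 0.56
((((((((((Q → Q) → R) → P) → R) → R) → P) → Q) → R) → P) → P): min(1, 1 − 0.56 + 0.56) = 1
(((((((((((Q → Q) → R) → P) → R) → R) → P) → Q) → R) → P) → P) → P): min(1, 1 − 1 + 0.56) = 0.56
((((((((((((Q → Q) → R) → P) → R) → R) → P) → Q) → R) → P) → P) → P) → Q): min(1, 1 − 0.56 + 0.07) = 0.51
(((((((((((((Q → Q) → R) → P) → R) → R) → P) → Q) → R) → P) → P) → P) → Q) → Q): min(1, 1 − 0.51 + 0.07) = 0.56
¬S: Łukasiewicz ¬ gives 1 − 0.31 = 0.69
((((((((((((((Q → Q) → R) → P) → R) → R) → P) → Q) → R) → P) → P) → P) → Q) → Q) → ¬S): min(1, 1 − 0.56 + 0.69) = 1
(((((((((((((((Q → Q) → R) → P) → R) → R) → P) → Q) → R) → P) → P) → P) → Q) → Q) → ¬S) → R): min(1, 1 − 1 + 0.93) = 0.93
((((((((((((((((Q → Q) → R) → P) → R) → R) → P) → Q) → R) → P) → P) → P) → Q) → Q) → ¬S) → R) → R): min(1, 1 − 0.93 + 0.93) = 1
¬Q: Łukasiewicz ¬ gives 1 − 0.07 = 0.93
(((((((((((((((((Q → Q) → R) → P) → R) → R) → P) → Q) → R) → P) → P) → P) → Q) → Q) → ¬S) → R) → R) → ¬Q): min(1, 1 − 1 + 0.93) = 0.93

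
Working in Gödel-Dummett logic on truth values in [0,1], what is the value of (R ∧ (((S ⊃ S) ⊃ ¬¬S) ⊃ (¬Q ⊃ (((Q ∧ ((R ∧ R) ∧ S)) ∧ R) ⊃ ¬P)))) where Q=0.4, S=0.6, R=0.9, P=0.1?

0.90

(S ⊃ S): 0.6 ≤ 0.6, so result = 1
¬S: Gödel ¬ of 0.6 = 0 (operand ≠ 0)
¬¬S: Gödel ¬ of 0 = 1 (operand is 0)
((S ⊃ S) ⊃ ¬¬S): 1 ≤ 1, so result = 1
¬Q: Gödel ¬ of 0.4 = 0 (operand ≠ 0)
(R ∧ R) = min(0.9, 0.9) = 0.9
((R ∧ R) ∧ S) = min(0.9, 0.6) = 0.6
(Q ∧ ((R ∧ R) ∧ S)) = min(0.4, 0.6) = 0.4
((Q ∧ ((R ∧ R) ∧ S)) ∧ R) = min(0.4, 0.9) = 0.4
¬P: Gödel ¬ of 0.1 = 0 (operand ≠ 0)
(((Q ∧ ((R ∧ R) ∧ S)) ∧ R) ⊃ ¬P): 0.4 > 0, so result = 0
(¬Q ⊃ (((Q ∧ ((R ∧ R) ∧ S)) ∧ R) ⊃ ¬P)): 0 ≤ 0, so result = 1
(((S ⊃ S) ⊃ ¬¬S) ⊃ (¬Q ⊃ (((Q ∧ ((R ∧ R) ∧ S)) ∧ R) ⊃ ¬P))): 1 ≤ 1, so result = 1
(R ∧ (((S ⊃ S) ⊃ ¬¬S) ⊃ (¬Q ⊃ (((Q ∧ ((R ∧ R) ∧ S)) ∧ R) ⊃ ¬P)))) = min(0.9, 1) = 0.9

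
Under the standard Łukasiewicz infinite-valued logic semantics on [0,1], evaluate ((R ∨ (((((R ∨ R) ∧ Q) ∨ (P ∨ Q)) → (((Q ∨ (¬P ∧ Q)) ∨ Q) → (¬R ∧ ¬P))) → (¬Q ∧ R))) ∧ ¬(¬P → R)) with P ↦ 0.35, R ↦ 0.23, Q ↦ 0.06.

(R ∨ R) = max(0.23, 0.23) = 0.23
((R ∨ R) ∧ Q) = min(0.23, 0.06) = 0.06
(P ∨ Q) = max(0.35, 0.06) = 0.35
(((R ∨ R) ∧ Q) ∨ (P ∨ Q)) = max(0.06, 0.35) = 0.35
¬P: Łukasiewicz ¬ gives 1 − 0.35 = 0.65
(¬P ∧ Q) = min(0.65, 0.06) = 0.06
(Q ∨ (¬P ∧ Q)) = max(0.06, 0.06) = 0.06
((Q ∨ (¬P ∧ Q)) ∨ Q) = max(0.06, 0.06) = 0.06
¬R: Łukasiewicz ¬ gives 1 − 0.23 = 0.77
¬P: Łukasiewicz ¬ gives 1 − 0.35 = 0.65
(¬R ∧ ¬P) = min(0.77, 0.65) = 0.65
(((Q ∨ (¬P ∧ Q)) ∨ Q) → (¬R ∧ ¬P)): min(1, 1 − 0.06 + 0.65) = 1
((((R ∨ R) ∧ Q) ∨ (P ∨ Q)) → (((Q ∨ (¬P ∧ Q)) ∨ Q) → (¬R ∧ ¬P))): min(1, 1 − 0.35 + 1) = 1
¬Q: Łukasiewicz ¬ gives 1 − 0.06 = 0.94
(¬Q ∧ R) = min(0.94, 0.23) = 0.23
(((((R ∨ R) ∧ Q) ∨ (P ∨ Q)) → (((Q ∨ (¬P ∧ Q)) ∨ Q) → (¬R ∧ ¬P))) → (¬Q ∧ R)): min(1, 1 − 1 + 0.23) = 0.23
(R ∨ (((((R ∨ R) ∧ Q) ∨ (P ∨ Q)) → (((Q ∨ (¬P ∧ Q)) ∨ Q) → (¬R ∧ ¬P))) → (¬Q ∧ R))) = max(0.23, 0.23) = 0.23
¬P: Łukasiewicz ¬ gives 1 − 0.35 = 0.65
(¬P → R): min(1, 1 − 0.65 + 0.23) = 0.58
¬(¬P → R): Łukasiewicz ¬ gives 1 − 0.58 = 0.42
((R ∨ (((((R ∨ R) ∧ Q) ∨ (P ∨ Q)) → (((Q ∨ (¬P ∧ Q)) ∨ Q) → (¬R ∧ ¬P))) → (¬Q ∧ R))) ∧ ¬(¬P → R)) = min(0.23, 0.42) = 0.23

0.23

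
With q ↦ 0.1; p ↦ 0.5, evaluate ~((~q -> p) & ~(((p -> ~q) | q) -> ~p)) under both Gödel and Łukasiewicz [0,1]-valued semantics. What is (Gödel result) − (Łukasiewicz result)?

Gödel evaluation:
  ~q: Gödel ¬ of 0.1 = 0 (operand ≠ 0)
  (~q -> p): 0 ≤ 0.5, so result = 1
  ~q: Gödel ¬ of 0.1 = 0 (operand ≠ 0)
  (p -> ~q): 0.5 > 0, so result = 0
  ((p -> ~q) | q) = max(0, 0.1) = 0.1
  ~p: Gödel ¬ of 0.5 = 0 (operand ≠ 0)
  (((p -> ~q) | q) -> ~p): 0.1 > 0, so result = 0
  ~(((p -> ~q) | q) -> ~p): Gödel ¬ of 0 = 1 (operand is 0)
  ((~q -> p) & ~(((p -> ~q) | q) -> ~p)) = min(1, 1) = 1
  ~((~q -> p) & ~(((p -> ~q) | q) -> ~p)): Gödel ¬ of 1 = 0 (operand ≠ 0)
  Gödel value = 0
Łukasiewicz evaluation:
  ~q: Łukasiewicz ¬ gives 1 − 0.1 = 0.9
  (~q -> p): min(1, 1 − 0.9 + 0.5) = 0.6
  ~q: Łukasiewicz ¬ gives 1 − 0.1 = 0.9
  (p -> ~q): min(1, 1 − 0.5 + 0.9) = 1
  ((p -> ~q) | q) = max(1, 0.1) = 1
  ~p: Łukasiewicz ¬ gives 1 − 0.5 = 0.5
  (((p -> ~q) | q) -> ~p): min(1, 1 − 1 + 0.5) = 0.5
  ~(((p -> ~q) | q) -> ~p): Łukasiewicz ¬ gives 1 − 0.5 = 0.5
  ((~q -> p) & ~(((p -> ~q) | q) -> ~p)) = min(0.6, 0.5) = 0.5
  ~((~q -> p) & ~(((p -> ~q) | q) -> ~p)): Łukasiewicz ¬ gives 1 − 0.5 = 0.5
  Łukasiewicz value = 0.5
Difference: 0 − 0.5 = -0.50

-0.50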